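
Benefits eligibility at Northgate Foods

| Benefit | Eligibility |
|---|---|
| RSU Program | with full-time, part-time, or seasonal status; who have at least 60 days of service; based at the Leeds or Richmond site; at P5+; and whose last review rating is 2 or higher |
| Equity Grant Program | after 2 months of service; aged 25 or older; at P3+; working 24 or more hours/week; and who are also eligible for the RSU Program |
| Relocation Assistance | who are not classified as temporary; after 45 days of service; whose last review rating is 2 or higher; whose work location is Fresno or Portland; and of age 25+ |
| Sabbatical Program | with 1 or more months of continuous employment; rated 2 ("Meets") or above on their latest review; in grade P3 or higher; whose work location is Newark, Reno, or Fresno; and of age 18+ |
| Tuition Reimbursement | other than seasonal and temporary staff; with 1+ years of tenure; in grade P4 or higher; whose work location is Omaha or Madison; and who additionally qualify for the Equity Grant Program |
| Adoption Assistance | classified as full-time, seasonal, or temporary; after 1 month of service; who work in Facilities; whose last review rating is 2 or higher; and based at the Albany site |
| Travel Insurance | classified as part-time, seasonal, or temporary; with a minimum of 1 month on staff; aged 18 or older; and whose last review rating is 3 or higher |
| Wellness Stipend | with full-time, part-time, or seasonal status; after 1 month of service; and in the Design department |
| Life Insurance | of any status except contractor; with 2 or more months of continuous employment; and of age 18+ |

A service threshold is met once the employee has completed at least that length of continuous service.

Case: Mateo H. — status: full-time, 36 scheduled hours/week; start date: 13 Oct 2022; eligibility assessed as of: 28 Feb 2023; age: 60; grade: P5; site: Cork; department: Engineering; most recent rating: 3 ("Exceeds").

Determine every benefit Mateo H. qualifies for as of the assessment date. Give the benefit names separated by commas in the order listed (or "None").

Service from 13 Oct 2022 to 28 Feb 2023: 138 days.
RSU Program — status full-time ✓; service 138 days ≥ 60 days ✓; site Cork ✗ (not Leeds or Richmond) → not eligible.
Equity Grant Program — service 138 days ≥ 2 months (≈60 days) ✓; age 60 ≥ 25 ✓; grade P5 ≥ P3 ✓; 36 hrs/wk ≥ 24 ✓; not eligible for RSU Program ✗ → not eligible.
Relocation Assistance — status full-time ✓ (not excluded); service 138 days ≥ 45 days ✓; rating 3 ≥ 2 ✓; site Cork ✗ (not Fresno or Portland) → not eligible.
Sabbatical Program — service 138 days ≥ 1 month (≈30 days) ✓; rating 3 ≥ 2 ✓; grade P5 ≥ P3 ✓; site Cork ✗ (not Newark, Reno, or Fresno) → not eligible.
Tuition Reimbursement — status full-time ✓ (not excluded); service 138 days < 1 year (≈365 days) ✗ → not eligible.
Adoption Assistance — status full-time ✓; service 138 days ≥ 1 month (≈30 days) ✓; dept Engineering ✗ → not eligible.
Travel Insurance — status full-time ✗ (requires part-time, seasonal, or temporary) → not eligible.
Wellness Stipend — status full-time ✓; service 138 days ≥ 1 month (≈30 days) ✓; dept Engineering ✗ → not eligible.
Life Insurance — status full-time ✓ (not excluded); service 138 days ≥ 2 months (≈60 days) ✓; age 60 ≥ 18 ✓ → eligible.

Life Insurance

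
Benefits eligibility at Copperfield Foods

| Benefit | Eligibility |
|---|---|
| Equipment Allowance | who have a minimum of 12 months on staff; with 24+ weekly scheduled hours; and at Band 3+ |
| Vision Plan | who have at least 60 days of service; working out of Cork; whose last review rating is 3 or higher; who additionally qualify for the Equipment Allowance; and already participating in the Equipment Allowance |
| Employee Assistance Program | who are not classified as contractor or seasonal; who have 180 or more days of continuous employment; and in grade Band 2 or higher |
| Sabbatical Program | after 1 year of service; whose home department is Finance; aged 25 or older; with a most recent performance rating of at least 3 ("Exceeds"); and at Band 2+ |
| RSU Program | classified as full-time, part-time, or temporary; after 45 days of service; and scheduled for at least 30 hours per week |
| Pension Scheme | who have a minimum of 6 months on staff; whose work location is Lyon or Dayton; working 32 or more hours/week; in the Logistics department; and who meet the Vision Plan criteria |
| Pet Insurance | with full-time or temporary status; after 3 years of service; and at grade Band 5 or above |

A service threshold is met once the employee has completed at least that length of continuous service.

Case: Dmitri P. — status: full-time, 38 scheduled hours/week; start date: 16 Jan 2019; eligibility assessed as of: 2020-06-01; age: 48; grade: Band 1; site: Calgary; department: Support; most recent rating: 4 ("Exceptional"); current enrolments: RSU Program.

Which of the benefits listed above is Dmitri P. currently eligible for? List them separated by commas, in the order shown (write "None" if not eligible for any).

RSU Program

Service from 16 Jan 2019 to 2020-06-01: 502 days.
Equipment Allowance — service 502 days ≥ 12 months (≈360 days) ✓; 38 hrs/wk ≥ 24 ✓; grade Band 1 < Band 3 ✗ → not eligible.
Vision Plan — service 502 days ≥ 60 days ✓; site Calgary ✗ (not Cork) → not eligible.
Employee Assistance Program — status full-time ✓ (not excluded); service 502 days ≥ 180 days ✓; grade Band 1 < Band 2 ✗ → not eligible.
Sabbatical Program — service 502 days ≥ 1 year (≈365 days) ✓; dept Support ✗ → not eligible.
RSU Program — status full-time ✓; service 502 days ≥ 45 days ✓; 38 hrs/wk ≥ 30 ✓ → eligible.
Pension Scheme — service 502 days ≥ 6 months (≈180 days) ✓; site Calgary ✗ (not Lyon or Dayton) → not eligible.
Pet Insurance — status full-time ✓; service 502 days < 3 years (≈1095 days) ✗ → not eligible.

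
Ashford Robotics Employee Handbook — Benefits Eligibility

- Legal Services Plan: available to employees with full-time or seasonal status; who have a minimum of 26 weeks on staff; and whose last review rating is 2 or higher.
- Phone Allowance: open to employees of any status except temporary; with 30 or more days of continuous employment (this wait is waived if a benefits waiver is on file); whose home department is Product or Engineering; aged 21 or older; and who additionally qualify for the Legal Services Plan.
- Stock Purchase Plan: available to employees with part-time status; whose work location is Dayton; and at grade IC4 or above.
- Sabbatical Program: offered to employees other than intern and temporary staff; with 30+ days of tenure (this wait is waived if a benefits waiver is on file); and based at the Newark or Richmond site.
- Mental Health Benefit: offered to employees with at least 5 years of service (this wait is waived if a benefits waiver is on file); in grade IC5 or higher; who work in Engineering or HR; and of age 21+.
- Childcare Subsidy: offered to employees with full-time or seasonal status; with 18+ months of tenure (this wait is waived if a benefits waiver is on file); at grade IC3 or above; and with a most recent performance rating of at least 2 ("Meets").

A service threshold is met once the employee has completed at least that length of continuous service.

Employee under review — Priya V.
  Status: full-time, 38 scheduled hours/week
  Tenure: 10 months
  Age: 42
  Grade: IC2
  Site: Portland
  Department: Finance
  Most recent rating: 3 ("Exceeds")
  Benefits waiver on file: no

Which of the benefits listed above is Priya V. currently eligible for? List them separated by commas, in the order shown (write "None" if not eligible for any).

Legal Services Plan — status full-time ✓; service 10 months ≥ 26 weeks (≈182 days) ✓; rating 3 ≥ 2 ✓ → eligible.
Phone Allowance — status full-time ✓ (not excluded); no waiver, service 10 months ≥ 30 days ✓; dept Finance ✗ → not eligible.
Stock Purchase Plan — status full-time ✗ (requires part-time) → not eligible.
Sabbatical Program — status full-time ✓ (not excluded); no waiver, service 10 months ≥ 30 days ✓; site Portland ✗ (not Newark or Richmond) → not eligible.
Mental Health Benefit — no waiver, service 10 months < 5 years (≈1825 days) ✗ → not eligible.
Childcare Subsidy — status full-time ✓; no waiver, service 10 months < 18 months ✗ → not eligible.

Legal Services Plan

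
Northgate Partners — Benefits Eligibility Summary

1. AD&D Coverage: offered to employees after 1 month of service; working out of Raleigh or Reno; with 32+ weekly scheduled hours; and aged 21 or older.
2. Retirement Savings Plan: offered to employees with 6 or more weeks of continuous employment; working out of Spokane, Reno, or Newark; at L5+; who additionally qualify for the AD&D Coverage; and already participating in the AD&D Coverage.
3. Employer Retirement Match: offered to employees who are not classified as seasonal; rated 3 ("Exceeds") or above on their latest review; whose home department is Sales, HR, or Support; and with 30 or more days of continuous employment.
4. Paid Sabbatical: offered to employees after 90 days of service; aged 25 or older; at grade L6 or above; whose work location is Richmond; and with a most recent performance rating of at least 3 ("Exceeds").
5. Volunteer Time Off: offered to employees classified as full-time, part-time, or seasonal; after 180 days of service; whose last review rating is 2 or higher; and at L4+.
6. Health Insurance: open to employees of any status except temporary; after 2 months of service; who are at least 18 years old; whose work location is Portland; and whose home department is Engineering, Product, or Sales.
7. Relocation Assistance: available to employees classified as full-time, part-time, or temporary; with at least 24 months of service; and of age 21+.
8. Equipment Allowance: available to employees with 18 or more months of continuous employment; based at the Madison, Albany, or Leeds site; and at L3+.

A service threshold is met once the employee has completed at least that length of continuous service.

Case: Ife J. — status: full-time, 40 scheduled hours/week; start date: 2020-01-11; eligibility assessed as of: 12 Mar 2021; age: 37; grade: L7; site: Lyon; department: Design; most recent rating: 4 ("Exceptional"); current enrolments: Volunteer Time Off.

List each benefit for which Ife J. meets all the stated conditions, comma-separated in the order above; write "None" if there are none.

Volunteer Time Off

Service from 2020-01-11 to 12 Mar 2021: 426 days.
AD&D Coverage — service 426 days ≥ 1 month (≈30 days) ✓; site Lyon ✗ (not Raleigh or Reno) → not eligible.
Retirement Savings Plan — service 426 days ≥ 6 weeks (≈42 days) ✓; site Lyon ✗ (not Spokane, Reno, or Newark) → not eligible.
Employer Retirement Match — status full-time ✓ (not excluded); rating 4 ≥ 3 ✓; dept Design ✗ → not eligible.
Paid Sabbatical — service 426 days ≥ 90 days ✓; age 37 ≥ 25 ✓; grade L7 ≥ L6 ✓; site Lyon ✗ (not Richmond) → not eligible.
Volunteer Time Off — status full-time ✓; service 426 days ≥ 180 days ✓; rating 4 ≥ 2 ✓; grade L7 ≥ L4 ✓ → eligible.
Health Insurance — status full-time ✓ (not excluded); service 426 days ≥ 2 months (≈60 days) ✓; age 37 ≥ 18 ✓; site Lyon ✗ (not Portland) → not eligible.
Relocation Assistance — status full-time ✓; service 426 days < 24 months (≈720 days) ✗ → not eligible.
Equipment Allowance — service 426 days < 18 months (≈540 days) ✗ → not eligible.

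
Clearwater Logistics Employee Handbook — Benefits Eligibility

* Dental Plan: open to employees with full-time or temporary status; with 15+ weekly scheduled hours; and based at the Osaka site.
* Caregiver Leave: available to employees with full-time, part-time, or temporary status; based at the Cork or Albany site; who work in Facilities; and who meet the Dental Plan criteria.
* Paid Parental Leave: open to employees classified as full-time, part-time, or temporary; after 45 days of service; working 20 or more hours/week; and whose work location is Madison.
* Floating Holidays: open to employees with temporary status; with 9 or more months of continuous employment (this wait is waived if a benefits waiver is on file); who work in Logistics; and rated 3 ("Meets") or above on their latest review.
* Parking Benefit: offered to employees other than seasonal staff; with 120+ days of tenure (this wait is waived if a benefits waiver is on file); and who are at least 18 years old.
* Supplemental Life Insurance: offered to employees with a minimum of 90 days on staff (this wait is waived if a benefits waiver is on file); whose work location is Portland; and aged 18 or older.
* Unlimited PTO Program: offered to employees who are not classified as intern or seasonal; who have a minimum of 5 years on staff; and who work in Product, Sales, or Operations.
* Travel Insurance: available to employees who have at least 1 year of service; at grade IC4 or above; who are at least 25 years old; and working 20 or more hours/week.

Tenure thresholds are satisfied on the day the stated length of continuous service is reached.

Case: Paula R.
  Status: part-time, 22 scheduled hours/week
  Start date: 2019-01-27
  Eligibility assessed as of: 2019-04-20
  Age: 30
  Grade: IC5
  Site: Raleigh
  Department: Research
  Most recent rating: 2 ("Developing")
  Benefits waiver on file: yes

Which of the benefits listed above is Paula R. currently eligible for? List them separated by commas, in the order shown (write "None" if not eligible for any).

Service from 2019-01-27 to 2019-04-20: 83 days.
Dental Plan — status part-time ✗ (requires full-time or temporary) → not eligible.
Caregiver Leave — status part-time ✓; site Raleigh ✗ (not Cork or Albany) → not eligible.
Paid Parental Leave — status part-time ✓; service 83 days ≥ 45 days ✓; 22 hrs/wk ≥ 20 ✓; site Raleigh ✗ (not Madison) → not eligible.
Floating Holidays — status part-time ✗ (requires temporary) → not eligible.
Parking Benefit — status part-time ✓ (not excluded); benefits waiver on file ✓; age 30 ≥ 18 ✓ → eligible.
Supplemental Life Insurance — benefits waiver on file ✓; site Raleigh ✗ (not Portland) → not eligible.
Unlimited PTO Program — status part-time ✓ (not excluded); service 83 days < 5 years (≈1825 days) ✗ → not eligible.
Travel Insurance — service 83 days < 1 year (≈365 days) ✗ → not eligible.

Parking Benefit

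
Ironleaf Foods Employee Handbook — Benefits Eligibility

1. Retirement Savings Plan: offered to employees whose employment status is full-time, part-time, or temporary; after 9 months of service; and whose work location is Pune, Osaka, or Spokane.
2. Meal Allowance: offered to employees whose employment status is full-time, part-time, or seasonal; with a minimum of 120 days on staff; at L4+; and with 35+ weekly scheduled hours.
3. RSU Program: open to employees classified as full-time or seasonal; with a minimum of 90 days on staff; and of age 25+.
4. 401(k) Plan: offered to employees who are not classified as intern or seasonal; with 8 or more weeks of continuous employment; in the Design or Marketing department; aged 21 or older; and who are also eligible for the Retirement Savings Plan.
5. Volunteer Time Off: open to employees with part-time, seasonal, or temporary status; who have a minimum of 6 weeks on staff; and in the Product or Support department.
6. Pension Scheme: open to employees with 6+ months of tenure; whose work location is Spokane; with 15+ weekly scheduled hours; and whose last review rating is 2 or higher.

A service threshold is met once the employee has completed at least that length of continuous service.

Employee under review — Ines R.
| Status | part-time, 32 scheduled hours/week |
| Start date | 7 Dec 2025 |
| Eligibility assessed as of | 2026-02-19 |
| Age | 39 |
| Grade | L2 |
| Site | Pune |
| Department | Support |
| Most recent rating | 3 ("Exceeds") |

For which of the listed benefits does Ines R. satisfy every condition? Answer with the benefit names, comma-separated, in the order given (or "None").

Service from 7 Dec 2025 to 2026-02-19: 74 days.
Retirement Savings Plan — status part-time ✓; service 74 days < 9 months (≈270 days) ✗ → not eligible.
Meal Allowance — status part-time ✓; service 74 days < 120 days ✗ → not eligible.
RSU Program — status part-time ✗ (requires full-time or seasonal) → not eligible.
401(k) Plan — status part-time ✓ (not excluded); service 74 days ≥ 8 weeks (≈56 days) ✓; dept Support ✗ → not eligible.
Volunteer Time Off — status part-time ✓; service 74 days ≥ 6 weeks (≈42 days) ✓; dept Support ✓ → eligible.
Pension Scheme — service 74 days < 6 months (≈180 days) ✗ → not eligible.

Volunteer Time Off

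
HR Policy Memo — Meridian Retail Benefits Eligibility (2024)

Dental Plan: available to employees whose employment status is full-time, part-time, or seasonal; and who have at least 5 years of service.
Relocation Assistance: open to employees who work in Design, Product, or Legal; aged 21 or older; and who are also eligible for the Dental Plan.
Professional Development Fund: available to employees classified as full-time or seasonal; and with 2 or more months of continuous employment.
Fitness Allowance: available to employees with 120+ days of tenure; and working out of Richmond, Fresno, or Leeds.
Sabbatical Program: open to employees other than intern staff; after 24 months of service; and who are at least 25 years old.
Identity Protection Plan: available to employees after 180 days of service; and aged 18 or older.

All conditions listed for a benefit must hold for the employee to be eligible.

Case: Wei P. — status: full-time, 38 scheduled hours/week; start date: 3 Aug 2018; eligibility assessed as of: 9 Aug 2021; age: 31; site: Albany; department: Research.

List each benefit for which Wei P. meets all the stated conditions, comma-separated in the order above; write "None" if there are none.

Service from 3 Aug 2018 to 9 Aug 2021: 1102 days.
Dental Plan — status full-time ✓; service 1102 days < 5 years (≈1825 days) ✗ → not eligible.
Relocation Assistance — dept Research ✗ → not eligible.
Professional Development Fund — status full-time ✓; service 1102 days ≥ 2 months (≈60 days) ✓ → eligible.
Fitness Allowance — service 1102 days ≥ 120 days ✓; site Albany ✗ (not Richmond, Fresno, or Leeds) → not eligible.
Sabbatical Program — status full-time ✓ (not excluded); service 1102 days ≥ 24 months (≈720 days) ✓; age 31 ≥ 25 ✓ → eligible.
Identity Protection Plan — service 1102 days ≥ 180 days ✓; age 31 ≥ 18 ✓ → eligible.

Professional Development Fund, Sabbatical Program, Identity Protection Plan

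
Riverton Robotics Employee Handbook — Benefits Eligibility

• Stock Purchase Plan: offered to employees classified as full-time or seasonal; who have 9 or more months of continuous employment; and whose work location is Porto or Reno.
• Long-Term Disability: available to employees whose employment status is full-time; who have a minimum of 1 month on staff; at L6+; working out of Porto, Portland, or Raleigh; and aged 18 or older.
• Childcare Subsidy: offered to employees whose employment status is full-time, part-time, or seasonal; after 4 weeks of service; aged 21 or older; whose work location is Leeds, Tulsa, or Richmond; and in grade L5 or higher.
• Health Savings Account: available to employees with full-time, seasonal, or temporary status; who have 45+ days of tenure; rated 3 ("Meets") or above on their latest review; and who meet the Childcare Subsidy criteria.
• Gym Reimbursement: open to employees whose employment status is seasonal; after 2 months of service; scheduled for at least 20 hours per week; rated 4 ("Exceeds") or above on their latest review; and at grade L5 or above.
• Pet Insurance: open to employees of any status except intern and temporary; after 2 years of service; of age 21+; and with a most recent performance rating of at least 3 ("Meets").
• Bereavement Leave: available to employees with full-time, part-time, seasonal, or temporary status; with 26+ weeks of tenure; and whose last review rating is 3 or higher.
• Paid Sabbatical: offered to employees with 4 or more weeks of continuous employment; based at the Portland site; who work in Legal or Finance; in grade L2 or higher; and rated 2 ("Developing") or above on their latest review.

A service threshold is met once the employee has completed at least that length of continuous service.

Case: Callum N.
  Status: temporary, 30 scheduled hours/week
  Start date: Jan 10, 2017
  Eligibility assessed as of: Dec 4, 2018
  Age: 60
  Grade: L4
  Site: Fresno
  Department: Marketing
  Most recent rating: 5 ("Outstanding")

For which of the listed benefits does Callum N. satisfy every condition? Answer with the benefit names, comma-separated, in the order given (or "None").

Service from Jan 10, 2017 to Dec 4, 2018: 693 days.
Stock Purchase Plan — status temporary ✗ (requires full-time or seasonal) → not eligible.
Long-Term Disability — status temporary ✗ (requires full-time) → not eligible.
Childcare Subsidy — status temporary ✗ (requires full-time, part-time, or seasonal) → not eligible.
Health Savings Account — status temporary ✓; service 693 days ≥ 45 days ✓; rating 5 ≥ 3 ✓; not eligible for Childcare Subsidy ✗ → not eligible.
Gym Reimbursement — status temporary ✗ (requires seasonal) → not eligible.
Pet Insurance — status temporary ✗ (excluded) → not eligible.
Bereavement Leave — status temporary ✓; service 693 days ≥ 26 weeks (≈182 days) ✓; rating 5 ≥ 3 ✓ → eligible.
Paid Sabbatical — service 693 days ≥ 4 weeks (≈28 days) ✓; site Fresno ✗ (not Portland) → not eligible.

Bereavement Leave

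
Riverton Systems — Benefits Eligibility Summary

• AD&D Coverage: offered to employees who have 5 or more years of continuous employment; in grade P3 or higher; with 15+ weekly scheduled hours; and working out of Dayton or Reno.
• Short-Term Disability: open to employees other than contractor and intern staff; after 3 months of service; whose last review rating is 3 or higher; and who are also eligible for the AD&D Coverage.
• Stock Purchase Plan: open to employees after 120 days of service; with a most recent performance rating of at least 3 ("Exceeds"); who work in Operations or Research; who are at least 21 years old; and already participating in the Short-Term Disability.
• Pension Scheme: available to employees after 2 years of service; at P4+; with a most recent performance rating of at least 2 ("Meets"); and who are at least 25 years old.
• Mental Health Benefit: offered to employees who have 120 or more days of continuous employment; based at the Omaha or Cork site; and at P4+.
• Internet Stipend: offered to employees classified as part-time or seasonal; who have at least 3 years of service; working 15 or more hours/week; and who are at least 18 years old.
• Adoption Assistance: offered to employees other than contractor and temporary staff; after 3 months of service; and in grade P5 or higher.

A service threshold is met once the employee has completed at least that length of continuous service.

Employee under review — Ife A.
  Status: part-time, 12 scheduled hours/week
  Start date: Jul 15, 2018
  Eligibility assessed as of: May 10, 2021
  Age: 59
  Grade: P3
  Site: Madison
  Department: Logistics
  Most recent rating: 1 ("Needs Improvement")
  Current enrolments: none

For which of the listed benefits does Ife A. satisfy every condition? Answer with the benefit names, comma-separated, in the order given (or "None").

None

Service from Jul 15, 2018 to May 10, 2021: 1030 days.
AD&D Coverage — service 1030 days < 5 years (≈1825 days) ✗ → not eligible.
Short-Term Disability — status part-time ✓ (not excluded); service 1030 days ≥ 3 months (≈90 days) ✓; rating 1 < 3 ✗ → not eligible.
Stock Purchase Plan — service 1030 days ≥ 120 days ✓; rating 1 < 3 ✗ → not eligible.
Pension Scheme — service 1030 days ≥ 2 years (≈730 days) ✓; grade P3 < P4 ✗ → not eligible.
Mental Health Benefit — service 1030 days ≥ 120 days ✓; site Madison ✗ (not Omaha or Cork) → not eligible.
Internet Stipend — status part-time ✓; service 1030 days < 3 years (≈1095 days) ✗ → not eligible.
Adoption Assistance — status part-time ✓ (not excluded); service 1030 days ≥ 3 months (≈90 days) ✓; grade P3 < P5 ✗ → not eligible.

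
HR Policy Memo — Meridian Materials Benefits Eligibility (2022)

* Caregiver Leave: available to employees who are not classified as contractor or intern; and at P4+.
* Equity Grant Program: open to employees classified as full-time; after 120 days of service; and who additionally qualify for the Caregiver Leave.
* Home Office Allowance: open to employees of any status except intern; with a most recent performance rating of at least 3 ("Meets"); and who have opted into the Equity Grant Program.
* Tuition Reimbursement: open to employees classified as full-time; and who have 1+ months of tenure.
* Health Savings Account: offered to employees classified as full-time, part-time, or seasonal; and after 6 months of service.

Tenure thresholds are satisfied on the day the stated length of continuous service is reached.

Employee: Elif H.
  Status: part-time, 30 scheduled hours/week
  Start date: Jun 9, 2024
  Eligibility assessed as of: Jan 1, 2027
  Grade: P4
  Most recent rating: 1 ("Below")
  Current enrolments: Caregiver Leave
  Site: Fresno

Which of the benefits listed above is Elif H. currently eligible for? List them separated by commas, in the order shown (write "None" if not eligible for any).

Caregiver Leave, Health Savings Account

Service from Jun 9, 2024 to Jan 1, 2027: 936 days.
Caregiver Leave — status part-time ✓ (not excluded); grade P4 ≥ P4 ✓ → eligible.
Equity Grant Program — status part-time ✗ (requires full-time) → not eligible.
Home Office Allowance — status part-time ✓ (not excluded); rating 1 < 3 ✗ → not eligible.
Tuition Reimbursement — status part-time ✗ (requires full-time) → not eligible.
Health Savings Account — status part-time ✓; service 936 days ≥ 6 months (≈180 days) ✓ → eligible.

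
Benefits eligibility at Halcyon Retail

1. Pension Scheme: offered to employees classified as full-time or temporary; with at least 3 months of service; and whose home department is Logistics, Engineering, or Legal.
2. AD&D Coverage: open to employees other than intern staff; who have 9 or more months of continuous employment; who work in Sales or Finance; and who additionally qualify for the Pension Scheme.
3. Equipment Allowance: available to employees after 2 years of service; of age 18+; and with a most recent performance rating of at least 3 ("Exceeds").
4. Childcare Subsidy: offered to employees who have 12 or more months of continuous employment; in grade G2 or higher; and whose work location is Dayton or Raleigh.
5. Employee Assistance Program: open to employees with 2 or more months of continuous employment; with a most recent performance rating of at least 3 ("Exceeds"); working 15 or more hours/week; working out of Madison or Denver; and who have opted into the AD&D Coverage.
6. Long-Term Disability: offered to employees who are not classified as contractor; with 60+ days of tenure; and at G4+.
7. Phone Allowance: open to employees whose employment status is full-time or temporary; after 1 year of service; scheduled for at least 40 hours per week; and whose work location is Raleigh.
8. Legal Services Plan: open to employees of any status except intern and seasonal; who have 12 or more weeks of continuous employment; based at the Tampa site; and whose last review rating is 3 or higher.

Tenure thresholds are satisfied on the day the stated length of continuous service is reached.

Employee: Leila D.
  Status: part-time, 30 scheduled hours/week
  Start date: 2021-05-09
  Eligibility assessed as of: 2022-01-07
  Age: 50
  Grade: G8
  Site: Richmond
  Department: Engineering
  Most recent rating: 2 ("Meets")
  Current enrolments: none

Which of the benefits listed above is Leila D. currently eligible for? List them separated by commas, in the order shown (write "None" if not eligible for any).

Service from 2021-05-09 to 2022-01-07: 243 days.
Pension Scheme — status part-time ✗ (requires full-time or temporary) → not eligible.
AD&D Coverage — status part-time ✓ (not excluded); service 243 days < 9 months (≈270 days) ✗ → not eligible.
Equipment Allowance — service 243 days < 2 years (≈730 days) ✗ → not eligible.
Childcare Subsidy — service 243 days < 12 months (≈360 days) ✗ → not eligible.
Employee Assistance Program — service 243 days ≥ 2 months (≈60 days) ✓; rating 2 < 3 ✗ → not eligible.
Long-Term Disability — status part-time ✓ (not excluded); service 243 days ≥ 60 days ✓; grade G8 ≥ G4 ✓ → eligible.
Phone Allowance — status part-time ✗ (requires full-time or temporary) → not eligible.
Legal Services Plan — status part-time ✓ (not excluded); service 243 days ≥ 12 weeks (≈84 days) ✓; site Richmond ✗ (not Tampa) → not eligible.

Long-Term Disability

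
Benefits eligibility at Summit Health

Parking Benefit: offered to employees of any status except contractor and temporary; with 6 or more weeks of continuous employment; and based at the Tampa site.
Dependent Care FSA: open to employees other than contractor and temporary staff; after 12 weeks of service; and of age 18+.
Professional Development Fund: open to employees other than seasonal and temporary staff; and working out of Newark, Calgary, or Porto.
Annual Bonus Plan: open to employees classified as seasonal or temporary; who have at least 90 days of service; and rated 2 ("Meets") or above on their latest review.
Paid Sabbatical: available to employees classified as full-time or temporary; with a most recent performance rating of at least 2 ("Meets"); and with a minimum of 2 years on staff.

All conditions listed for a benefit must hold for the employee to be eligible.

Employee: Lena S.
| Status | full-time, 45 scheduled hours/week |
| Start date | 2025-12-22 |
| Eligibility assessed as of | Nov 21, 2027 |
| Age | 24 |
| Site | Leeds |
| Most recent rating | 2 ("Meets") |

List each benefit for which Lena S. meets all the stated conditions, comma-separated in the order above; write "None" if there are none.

Dependent Care FSA

Service from 2025-12-22 to Nov 21, 2027: 699 days.
Parking Benefit — status full-time ✓ (not excluded); service 699 days ≥ 6 weeks (≈42 days) ✓; site Leeds ✗ (not Tampa) → not eligible.
Dependent Care FSA — status full-time ✓ (not excluded); service 699 days ≥ 12 weeks (≈84 days) ✓; age 24 ≥ 18 ✓ → eligible.
Professional Development Fund — status full-time ✓ (not excluded); site Leeds ✗ (not Newark, Calgary, or Porto) → not eligible.
Annual Bonus Plan — status full-time ✗ (requires seasonal or temporary) → not eligible.
Paid Sabbatical — status full-time ✓; rating 2 ≥ 2 ✓; service 699 days < 2 years (≈730 days) ✗ → not eligible.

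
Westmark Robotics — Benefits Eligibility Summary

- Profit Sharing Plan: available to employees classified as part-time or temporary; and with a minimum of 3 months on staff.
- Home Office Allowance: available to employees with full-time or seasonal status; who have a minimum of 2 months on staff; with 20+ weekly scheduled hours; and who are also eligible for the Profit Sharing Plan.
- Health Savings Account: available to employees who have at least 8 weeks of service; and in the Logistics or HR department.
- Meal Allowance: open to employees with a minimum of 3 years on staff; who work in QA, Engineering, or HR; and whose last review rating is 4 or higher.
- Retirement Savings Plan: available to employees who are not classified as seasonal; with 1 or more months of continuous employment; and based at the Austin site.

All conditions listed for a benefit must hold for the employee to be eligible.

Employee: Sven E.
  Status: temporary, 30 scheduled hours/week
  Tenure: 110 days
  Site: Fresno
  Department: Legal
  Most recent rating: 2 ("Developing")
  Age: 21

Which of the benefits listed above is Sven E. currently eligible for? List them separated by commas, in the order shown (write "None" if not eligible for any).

Profit Sharing Plan

Profit Sharing Plan — status temporary ✓; service 110 days ≥ 3 months (≈90 days) ✓ → eligible.
Home Office Allowance — status temporary ✗ (requires full-time or seasonal) → not eligible.
Health Savings Account — service 110 days ≥ 8 weeks (≈56 days) ✓; dept Legal ✗ → not eligible.
Meal Allowance — service 110 days < 3 years (≈1095 days) ✗ → not eligible.
Retirement Savings Plan — status temporary ✓ (not excluded); service 110 days ≥ 1 month (≈30 days) ✓; site Fresno ✗ (not Austin) → not eligible.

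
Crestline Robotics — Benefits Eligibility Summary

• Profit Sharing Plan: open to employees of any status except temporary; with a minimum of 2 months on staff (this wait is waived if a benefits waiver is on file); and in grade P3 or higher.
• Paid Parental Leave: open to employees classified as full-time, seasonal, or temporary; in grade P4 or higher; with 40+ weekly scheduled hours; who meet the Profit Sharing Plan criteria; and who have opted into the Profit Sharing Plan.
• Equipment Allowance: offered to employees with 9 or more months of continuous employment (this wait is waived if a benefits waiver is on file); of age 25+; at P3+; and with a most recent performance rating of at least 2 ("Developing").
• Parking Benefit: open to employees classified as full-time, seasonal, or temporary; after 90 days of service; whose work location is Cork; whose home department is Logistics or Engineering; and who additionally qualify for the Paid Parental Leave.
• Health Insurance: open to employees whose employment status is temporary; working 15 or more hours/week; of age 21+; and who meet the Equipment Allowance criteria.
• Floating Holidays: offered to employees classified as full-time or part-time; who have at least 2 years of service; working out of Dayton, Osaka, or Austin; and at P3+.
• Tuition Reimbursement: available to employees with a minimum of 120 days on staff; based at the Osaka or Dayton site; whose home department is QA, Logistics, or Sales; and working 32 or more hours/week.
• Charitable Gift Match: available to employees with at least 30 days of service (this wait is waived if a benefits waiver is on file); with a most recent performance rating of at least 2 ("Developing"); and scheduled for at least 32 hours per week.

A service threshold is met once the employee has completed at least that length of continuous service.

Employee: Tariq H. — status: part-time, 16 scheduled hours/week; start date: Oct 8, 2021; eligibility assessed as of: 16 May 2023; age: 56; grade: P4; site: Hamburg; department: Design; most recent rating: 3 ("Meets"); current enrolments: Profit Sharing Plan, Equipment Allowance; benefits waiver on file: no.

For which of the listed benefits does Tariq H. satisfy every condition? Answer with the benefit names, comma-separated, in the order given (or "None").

Service from Oct 8, 2021 to 16 May 2023: 585 days.
Profit Sharing Plan — status part-time ✓ (not excluded); no waiver, service 585 days ≥ 2 months (≈60 days) ✓; grade P4 ≥ P3 ✓ → eligible.
Paid Parental Leave — status part-time ✗ (requires full-time, seasonal, or temporary) → not eligible.
Equipment Allowance — no waiver, service 585 days ≥ 9 months (≈270 days) ✓; age 56 ≥ 25 ✓; grade P4 ≥ P3 ✓; rating 3 ≥ 2 ✓ → eligible.
Parking Benefit — status part-time ✗ (requires full-time, seasonal, or temporary) → not eligible.
Health Insurance — status part-time ✗ (requires temporary) → not eligible.
Floating Holidays — status part-time ✓; service 585 days < 2 years (≈730 days) ✗ → not eligible.
Tuition Reimbursement — service 585 days ≥ 120 days ✓; site Hamburg ✗ (not Osaka or Dayton) → not eligible.
Charitable Gift Match — no waiver, service 585 days ≥ 30 days ✓; rating 3 ≥ 2 ✓; 16 hrs/wk < 32 ✗ → not eligible.

Profit Sharing Plan, Equipment Allowance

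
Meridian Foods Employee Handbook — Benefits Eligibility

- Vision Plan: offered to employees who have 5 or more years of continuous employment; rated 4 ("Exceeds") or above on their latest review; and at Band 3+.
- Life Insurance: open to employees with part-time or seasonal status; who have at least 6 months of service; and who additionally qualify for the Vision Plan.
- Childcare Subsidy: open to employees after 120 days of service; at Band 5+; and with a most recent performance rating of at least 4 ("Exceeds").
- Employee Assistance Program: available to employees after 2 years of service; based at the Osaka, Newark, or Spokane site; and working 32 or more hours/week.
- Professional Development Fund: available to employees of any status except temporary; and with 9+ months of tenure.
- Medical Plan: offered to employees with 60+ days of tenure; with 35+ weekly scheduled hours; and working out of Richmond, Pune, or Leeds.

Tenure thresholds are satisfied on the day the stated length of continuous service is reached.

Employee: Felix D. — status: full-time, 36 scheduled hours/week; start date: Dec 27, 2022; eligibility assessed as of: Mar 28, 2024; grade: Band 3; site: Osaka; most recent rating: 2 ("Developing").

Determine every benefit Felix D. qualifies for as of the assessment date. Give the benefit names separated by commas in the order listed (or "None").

Professional Development Fund

Service from Dec 27, 2022 to Mar 28, 2024: 457 days.
Vision Plan — service 457 days < 5 years (≈1825 days) ✗ → not eligible.
Life Insurance — status full-time ✗ (requires part-time or seasonal) → not eligible.
Childcare Subsidy — service 457 days ≥ 120 days ✓; grade Band 3 < Band 5 ✗ → not eligible.
Employee Assistance Program — service 457 days < 2 years (≈730 days) ✗ → not eligible.
Professional Development Fund — status full-time ✓ (not excluded); service 457 days ≥ 9 months (≈270 days) ✓ → eligible.
Medical Plan — service 457 days ≥ 60 days ✓; 36 hrs/wk ≥ 35 ✓; site Osaka ✗ (not Richmond, Pune, or Leeds) → not eligible.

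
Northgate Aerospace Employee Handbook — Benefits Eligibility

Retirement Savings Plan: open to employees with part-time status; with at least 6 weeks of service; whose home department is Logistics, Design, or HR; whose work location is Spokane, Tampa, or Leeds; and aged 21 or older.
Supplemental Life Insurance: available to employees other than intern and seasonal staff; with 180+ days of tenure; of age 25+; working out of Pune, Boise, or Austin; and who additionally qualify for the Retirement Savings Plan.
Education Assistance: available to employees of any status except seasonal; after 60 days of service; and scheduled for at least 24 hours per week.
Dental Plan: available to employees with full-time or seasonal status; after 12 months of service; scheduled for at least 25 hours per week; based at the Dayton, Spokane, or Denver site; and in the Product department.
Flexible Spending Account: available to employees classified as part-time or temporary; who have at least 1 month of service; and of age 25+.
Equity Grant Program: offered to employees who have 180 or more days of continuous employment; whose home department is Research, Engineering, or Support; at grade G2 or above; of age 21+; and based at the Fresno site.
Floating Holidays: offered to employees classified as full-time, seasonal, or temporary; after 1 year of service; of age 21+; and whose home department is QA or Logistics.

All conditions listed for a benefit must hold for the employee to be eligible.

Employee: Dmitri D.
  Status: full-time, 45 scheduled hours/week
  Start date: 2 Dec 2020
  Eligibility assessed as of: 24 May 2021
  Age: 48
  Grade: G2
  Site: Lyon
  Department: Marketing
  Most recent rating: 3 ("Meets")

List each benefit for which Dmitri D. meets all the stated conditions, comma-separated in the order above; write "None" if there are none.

Service from 2 Dec 2020 to 24 May 2021: 173 days.
Retirement Savings Plan — status full-time ✗ (requires part-time) → not eligible.
Supplemental Life Insurance — status full-time ✓ (not excluded); service 173 days < 180 days ✗ → not eligible.
Education Assistance — status full-time ✓ (not excluded); service 173 days ≥ 60 days ✓; 45 hrs/wk ≥ 24 ✓ → eligible.
Dental Plan — status full-time ✓; service 173 days < 12 months (≈360 days) ✗ → not eligible.
Flexible Spending Account — status full-time ✗ (requires part-time or temporary) → not eligible.
Equity Grant Program — service 173 days < 180 days ✗ → not eligible.
Floating Holidays — status full-time ✓; service 173 days < 1 year (≈365 days) ✗ → not eligible.

Education Assistance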